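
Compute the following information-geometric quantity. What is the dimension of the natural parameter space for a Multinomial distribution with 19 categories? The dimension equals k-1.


Exponential family dimension calculation:
For Multinomial with k=19 categories, dim = k-1 = 18.

18


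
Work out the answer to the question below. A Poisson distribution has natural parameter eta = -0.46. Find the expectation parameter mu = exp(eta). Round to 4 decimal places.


Expectation parameter for Poisson exponential family:
mu = exp(eta).
eta = -0.46.
mu = exp(-0.46) = 0.6313

0.6313


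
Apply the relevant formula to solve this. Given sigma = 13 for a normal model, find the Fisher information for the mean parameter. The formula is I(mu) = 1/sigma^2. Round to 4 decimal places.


The Fisher information for the mean of a normal distribution is I(mu) = 1/sigma^2.
sigma = 13, so sigma^2 = 169.
I(mu) = 1/169 = 0.0059

0.0059


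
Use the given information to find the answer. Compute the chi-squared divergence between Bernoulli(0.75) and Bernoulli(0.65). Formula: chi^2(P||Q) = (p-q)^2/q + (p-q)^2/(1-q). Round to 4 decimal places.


Chi-squared divergence between Bernoulli distributions:
chi^2 = (p-q)^2/q + (p-q)^2/(1-q).
p = 0.75, q = 0.65, p-q = 0.1.
(p-q)^2 = 0.01.
term1 = 0.01/0.65 = 0.015385.
term2 = 0.01/0.35 = 0.028571.
chi^2 = 0.015385 + 0.028571 = 0.0440

0.0440


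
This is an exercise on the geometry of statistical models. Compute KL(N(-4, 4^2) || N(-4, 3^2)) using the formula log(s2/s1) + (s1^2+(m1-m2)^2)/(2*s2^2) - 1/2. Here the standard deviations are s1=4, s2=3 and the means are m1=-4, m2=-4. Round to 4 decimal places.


KL divergence between normal distributions:
KL = log(s2/s1) + (s1^2 + (m1-m2)^2)/(2*s2^2) - 1/2.
log(3/4) = -0.287682.
(4^2 + (-4--4)^2)/(2*3^2) = (16 + 0)/18 = 0.888889.
KL = -0.287682 + 0.888889 - 0.5 = 0.1012

0.1012


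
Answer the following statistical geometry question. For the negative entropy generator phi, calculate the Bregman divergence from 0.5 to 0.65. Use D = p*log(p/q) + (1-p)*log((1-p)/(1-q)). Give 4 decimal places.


Bregman divergence with negative entropy generator:
D = p*log(p/q) + (1-p)*log((1-p)/(1-q)).
p = 0.5, q = 0.65.
p*log(p/q) = 0.5*log(0.5/0.65) = -0.131182.
(1-p)*log((1-p)/(1-q)) = 0.5*log(0.5/0.35) = 0.178337.
D = -0.131182 + 0.178337 = 0.0472

0.0472


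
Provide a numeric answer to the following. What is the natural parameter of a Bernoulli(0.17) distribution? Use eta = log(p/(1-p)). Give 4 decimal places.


Natural parameter for Bernoulli: eta = log(p/(1-p)).
p = 0.17, 1-p = 0.83.
p/(1-p) = 0.204819.
eta = log(0.204819) = -1.5856

-1.5856


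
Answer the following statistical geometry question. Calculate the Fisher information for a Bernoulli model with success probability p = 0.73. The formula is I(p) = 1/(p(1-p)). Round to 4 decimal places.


For Bernoulli(p), Fisher information is I(p) = 1/(p*(1-p)).
p = 0.73, 1-p = 0.27.
p*(1-p) = 0.1971.
I(p) = 1/0.1971 = 5.0736

5.0736


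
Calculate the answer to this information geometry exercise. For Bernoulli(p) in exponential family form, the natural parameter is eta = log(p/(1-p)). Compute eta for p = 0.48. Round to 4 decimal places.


Natural parameter for Bernoulli: eta = log(p/(1-p)).
p = 0.48, 1-p = 0.52.
p/(1-p) = 0.923077.
eta = log(0.923077) = -0.0800

-0.0800


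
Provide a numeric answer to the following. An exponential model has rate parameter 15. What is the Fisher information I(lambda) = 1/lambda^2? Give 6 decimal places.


Fisher information for exponential: I(lambda) = 1/lambda^2.
lambda = 15, lambda^2 = 225.
I = 1/225 = 0.004444

0.004444


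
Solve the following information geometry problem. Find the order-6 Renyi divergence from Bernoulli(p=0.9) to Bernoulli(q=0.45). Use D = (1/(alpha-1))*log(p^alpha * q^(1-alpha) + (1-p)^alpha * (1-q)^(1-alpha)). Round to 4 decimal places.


Renyi divergence of order alpha between Bernoulli distributions:
D = (1/(alpha-1))*log(p^alpha * q^(1-alpha) + (1-p)^alpha * (1-q)^(1-alpha)).
alpha = 6, p = 0.9, q = 0.45.
p^alpha * q^(1-alpha) = 0.9^6 * 0.45^-5 = 28.8.
(1-p)^alpha * (1-q)^(1-alpha) = 0.1^6 * 0.55^-5 = 2e-05.
sum = 28.8 + 2e-05 = 28.80002.
D = (1/5)*log(28.80002) = 0.6721

0.6721


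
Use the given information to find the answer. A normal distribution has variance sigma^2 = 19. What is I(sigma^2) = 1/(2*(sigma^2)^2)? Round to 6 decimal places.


Fisher information for variance: I(sigma^2) = 1/(2*sigma^4).
sigma^2 = 19, so sigma^4 = 361.
I = 1/(2*361) = 1/722 = 0.001385

0.001385


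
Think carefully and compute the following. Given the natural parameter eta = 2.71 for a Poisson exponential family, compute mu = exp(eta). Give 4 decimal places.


Expectation parameter for Poisson exponential family:
mu = exp(eta).
eta = 2.71.
mu = exp(2.71) = 15.0293

15.0293


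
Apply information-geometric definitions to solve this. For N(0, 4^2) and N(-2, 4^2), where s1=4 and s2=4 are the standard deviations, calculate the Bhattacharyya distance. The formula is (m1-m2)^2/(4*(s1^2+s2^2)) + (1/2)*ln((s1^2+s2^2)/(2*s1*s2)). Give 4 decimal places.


Bhattacharyya distance between two Gaussians:
DB = (m1-m2)^2/(4*(s1^2+s2^2)) + (1/2)*ln((s1^2+s2^2)/(2*s1*s2)).
(m1-m2)^2 = (2)^2 = 4.
s1^2+s2^2 = 16 + 16 = 32.
term1 = 4/128 = 0.03125.
term2 = 0.5*ln(32/32.0) = 0.0.
DB = 0.03125 + 0.0 = 0.0313

0.0313


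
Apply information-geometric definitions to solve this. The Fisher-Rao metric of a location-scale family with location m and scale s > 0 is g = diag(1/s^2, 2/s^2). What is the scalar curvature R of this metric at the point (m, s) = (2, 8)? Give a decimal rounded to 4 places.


The metric has the form g = (A dm^2 + B ds^2)/s^2 with A = 1, B = 2.
Substitute u = sqrt(A/B)*m: g = B*(du^2 + ds^2)/s^2, i.e. B times the
Poincare upper half-plane metric, which has constant Gaussian curvature -1.
Scaling a 2D metric by a constant c divides the Gaussian curvature by c,
so K = -1/B = -1/(2) = -0.5000 everywhere (the point (m, s) = (2, 8) is irrelevant:
the curvature is constant).
Scalar curvature in dimension 2: R = 2K = -2/(2) = -1.0000.

-1.0000


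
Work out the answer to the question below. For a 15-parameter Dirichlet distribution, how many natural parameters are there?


Exponential family dimension calculation:
Dirichlet with 15 components has 15 natural parameters.

15


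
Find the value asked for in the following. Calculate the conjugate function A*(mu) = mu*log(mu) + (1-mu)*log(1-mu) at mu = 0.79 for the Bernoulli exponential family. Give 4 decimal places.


Legendre transform for Bernoulli:
A*(mu) = mu*log(mu) + (1-mu)*log(1-mu).
mu = 0.79, 1-mu = 0.21.
mu*log(mu) = 0.79*log(0.79) = -0.186221.
(1-mu)*log(1-mu) = 0.21*log(0.21) = -0.327736.
A* = -0.186221 + -0.327736 = -0.5140

-0.5140


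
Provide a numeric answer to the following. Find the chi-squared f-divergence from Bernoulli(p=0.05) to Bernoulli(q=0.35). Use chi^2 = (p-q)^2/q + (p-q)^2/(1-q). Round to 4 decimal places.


Chi-squared divergence between Bernoulli distributions:
chi^2 = (p-q)^2/q + (p-q)^2/(1-q).
p = 0.05, q = 0.35, p-q = -0.3.
(p-q)^2 = 0.09.
term1 = 0.09/0.35 = 0.257143.
term2 = 0.09/0.65 = 0.138462.
chi^2 = 0.257143 + 0.138462 = 0.3956

0.3956


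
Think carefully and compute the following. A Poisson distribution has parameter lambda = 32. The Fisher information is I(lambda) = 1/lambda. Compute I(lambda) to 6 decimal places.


Fisher information for Poisson: I(lambda) = 1/lambda.
lambda = 32.
I(lambda) = 1/32 = 0.031250

0.031250


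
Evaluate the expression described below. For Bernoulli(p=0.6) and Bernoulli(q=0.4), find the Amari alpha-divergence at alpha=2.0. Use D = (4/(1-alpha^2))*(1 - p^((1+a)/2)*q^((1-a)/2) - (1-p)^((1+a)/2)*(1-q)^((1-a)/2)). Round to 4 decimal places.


Amari alpha-divergence:
D = (4/(1-alpha^2))*(1 - p^((1+a)/2)*q^((1-a)/2) - (1-p)^((1+a)/2)*(1-q)^((1-a)/2)).
alpha = 2.0, p = 0.6, q = 0.4.
e1 = (1+alpha)/2 = 1.5, e2 = (1-alpha)/2 = -0.5.
t1 = p^e1 * q^e2 = 0.6^1.5 * 0.4^-0.5 = 0.734847.
t2 = (1-p)^e1 * (1-q)^e2 = 0.4^1.5 * 0.6^-0.5 = 0.326599.
4/(1-alpha^2) = -1.333333.
D = -1.333333*(1 - 0.734847 - 0.326599) = 0.0819

0.0819


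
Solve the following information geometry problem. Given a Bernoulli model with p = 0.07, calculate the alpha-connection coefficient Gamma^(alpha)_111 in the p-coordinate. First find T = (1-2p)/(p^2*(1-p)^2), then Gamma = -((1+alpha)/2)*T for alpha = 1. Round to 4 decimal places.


Skewness (Amari-Chentsov) tensor: T = (1-2p)/(p^2*(1-p)^2).
p = 0.07, 1-2p = 0.86, p^2 = 0.0049, (1-p)^2 = 0.8649.
T = 0.86/(0.0049 * 0.8649) = 202.92543.
In the p-coordinate, Gamma^(alpha) = Gamma^(0) - (alpha/2)*T with Gamma^(0) = (1/2)*g'(p) = -T/2,
so Gamma^(alpha) = -((1+alpha)/2)*T.
alpha = 1, -(1+alpha)/2 = -1.0.
Gamma = -1.0 * 202.92543 = -202.9254

-202.9254


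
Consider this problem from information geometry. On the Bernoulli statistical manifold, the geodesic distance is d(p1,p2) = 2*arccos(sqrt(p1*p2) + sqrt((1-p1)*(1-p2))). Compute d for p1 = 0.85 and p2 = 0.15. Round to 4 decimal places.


Geodesic distance on Bernoulli manifold:
d(p1,p2) = 2*arccos(sqrt(p1*p2) + sqrt((1-p1)*(1-p2))).
sqrt(p1*p2) = sqrt(0.85*0.15) = 0.357071.
sqrt((1-p1)*(1-p2)) = sqrt(0.15*0.85) = 0.357071.
arg = 0.357071 + 0.357071 = 0.714143.
d = 2*arccos(0.714143) = 1.5508

1.5508


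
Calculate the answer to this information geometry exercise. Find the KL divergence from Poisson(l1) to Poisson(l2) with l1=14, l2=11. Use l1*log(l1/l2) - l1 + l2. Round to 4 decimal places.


KL divergence for Poisson:
KL = l1*log(l1/l2) - l1 + l2.
l1 = 14, l2 = 11.
log(14/11) = 0.241162.
l1*log(l1/l2) = 14 * 0.241162 = 3.376269.
KL = 3.376269 - 14 + 11 = 0.3763

0.3763


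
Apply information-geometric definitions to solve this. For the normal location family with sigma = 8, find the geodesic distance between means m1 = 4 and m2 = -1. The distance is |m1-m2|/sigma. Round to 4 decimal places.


On the fixed-variance normal subfamily, geodesic distance = |m1-m2|/sigma.
|4 - -1| = 5.
sigma = 8.
d = 5/8 = 0.6250

0.6250


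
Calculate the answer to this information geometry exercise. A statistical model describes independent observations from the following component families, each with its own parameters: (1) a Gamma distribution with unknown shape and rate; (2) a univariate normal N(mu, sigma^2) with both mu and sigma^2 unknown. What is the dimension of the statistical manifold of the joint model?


The dimension of a statistical manifold equals the number of free
(independent) real parameters of the model. For a product of independent
blocks the parameter counts add.
- Gamma (shape, rate): 2.
- normal (mu, sigma^2): 2.
Total = 2 + 2 = 4.
Dimension = 4

4


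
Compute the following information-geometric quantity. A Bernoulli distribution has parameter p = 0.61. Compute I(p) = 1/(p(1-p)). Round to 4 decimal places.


For Bernoulli(p), Fisher information is I(p) = 1/(p*(1-p)).
p = 0.61, 1-p = 0.39.
p*(1-p) = 0.2379.
I(p) = 1/0.2379 = 4.2034

4.2034


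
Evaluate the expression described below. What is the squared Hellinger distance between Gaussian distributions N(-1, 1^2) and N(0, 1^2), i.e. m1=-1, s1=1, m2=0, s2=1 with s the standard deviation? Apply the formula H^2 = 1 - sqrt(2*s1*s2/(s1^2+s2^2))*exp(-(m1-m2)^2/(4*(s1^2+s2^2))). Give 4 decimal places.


Squared Hellinger distance for Gaussians:
H^2 = 1 - sqrt(2*s1*s2/(s1^2+s2^2)) * exp(-(m1-m2)^2/(4*(s1^2+s2^2))).
s1^2 = 1, s2^2 = 1, s1^2+s2^2 = 2.
sqrt(2*1*1/(2)) = 1.0.
(m1-m2)^2 = (-1)^2 = 1.
exp(-1/(4*2)) = exp(-0.125) = 0.882497.
H^2 = 1 - 1.0*0.882497 = 0.1175

0.1175


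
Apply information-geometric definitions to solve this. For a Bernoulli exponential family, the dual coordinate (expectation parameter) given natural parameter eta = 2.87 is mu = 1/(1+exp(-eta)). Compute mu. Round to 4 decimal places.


Dual coordinate (expectation parameter) for Bernoulli:
mu = 1/(1+exp(-eta)).
eta = 2.87.
exp(-eta) = exp(-2.87) = 0.056699.
mu = 1/(1+0.056699) = 0.9463

0.9463


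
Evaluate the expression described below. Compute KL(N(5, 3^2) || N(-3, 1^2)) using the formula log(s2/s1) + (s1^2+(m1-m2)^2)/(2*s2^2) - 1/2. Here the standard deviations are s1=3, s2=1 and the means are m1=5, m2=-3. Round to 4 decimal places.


KL divergence between normal distributions:
KL = log(s2/s1) + (s1^2 + (m1-m2)^2)/(2*s2^2) - 1/2.
log(1/3) = -1.098612.
(3^2 + (5--3)^2)/(2*1^2) = (9 + 64)/2 = 36.5.
KL = -1.098612 + 36.5 - 0.5 = 34.9014

34.9014


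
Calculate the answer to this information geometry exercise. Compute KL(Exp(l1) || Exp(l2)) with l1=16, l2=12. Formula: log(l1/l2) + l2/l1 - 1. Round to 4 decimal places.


KL divergence for exponential family:
KL = log(l1/l2) + l2/l1 - 1.
log(16/12) = 0.287682.
12/16 = 0.75.
KL = 0.287682 + 0.75 - 1 = 0.0377

0.0377


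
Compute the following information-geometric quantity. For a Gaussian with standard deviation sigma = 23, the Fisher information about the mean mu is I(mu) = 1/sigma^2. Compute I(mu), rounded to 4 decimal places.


The Fisher information for the mean of a normal distribution is I(mu) = 1/sigma^2.
sigma = 23, so sigma^2 = 529.
I(mu) = 1/529 = 0.0019

0.0019


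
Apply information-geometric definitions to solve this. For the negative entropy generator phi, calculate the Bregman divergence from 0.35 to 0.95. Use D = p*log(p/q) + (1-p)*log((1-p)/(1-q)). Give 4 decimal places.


Bregman divergence with negative entropy generator:
D = p*log(p/q) + (1-p)*log((1-p)/(1-q)).
p = 0.35, q = 0.95.
p*log(p/q) = 0.35*log(0.35/0.95) = -0.349485.
(1-p)*log((1-p)/(1-q)) = 0.65*log(0.65/0.05) = 1.667217.
D = -0.349485 + 1.667217 = 1.3177

1.3177


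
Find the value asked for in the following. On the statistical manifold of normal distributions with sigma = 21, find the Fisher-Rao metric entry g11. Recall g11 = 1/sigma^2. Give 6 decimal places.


For the 2-parameter normal family, the Fisher metric has:
  g11 = 1/sigma^2, g22 = 2/sigma^2.
sigma = 21, sigma^2 = 441.
g11 = 0.002268

0.002268


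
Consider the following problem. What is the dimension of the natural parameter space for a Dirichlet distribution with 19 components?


Exponential family dimension calculation:
Dirichlet with 19 components has 19 natural parameters.

19


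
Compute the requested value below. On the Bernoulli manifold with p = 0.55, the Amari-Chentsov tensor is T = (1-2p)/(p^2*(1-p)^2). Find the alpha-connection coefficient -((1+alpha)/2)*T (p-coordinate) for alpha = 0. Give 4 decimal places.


Skewness (Amari-Chentsov) tensor: T = (1-2p)/(p^2*(1-p)^2).
p = 0.55, 1-2p = -0.1, p^2 = 0.3025, (1-p)^2 = 0.2025.
T = -0.1/(0.3025 * 0.2025) = -1.632486.
In the p-coordinate, Gamma^(alpha) = Gamma^(0) - (alpha/2)*T with Gamma^(0) = (1/2)*g'(p) = -T/2,
so Gamma^(alpha) = -((1+alpha)/2)*T.
alpha = 0, -(1+alpha)/2 = -0.5.
Gamma = -0.5 * -1.632486 = 0.8162

0.8162


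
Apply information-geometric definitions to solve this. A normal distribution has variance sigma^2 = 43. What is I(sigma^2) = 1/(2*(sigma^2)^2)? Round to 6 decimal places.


Fisher information for variance: I(sigma^2) = 1/(2*sigma^4).
sigma^2 = 43, so sigma^4 = 1849.
I = 1/(2*1849) = 1/3698 = 0.000270

0.000270


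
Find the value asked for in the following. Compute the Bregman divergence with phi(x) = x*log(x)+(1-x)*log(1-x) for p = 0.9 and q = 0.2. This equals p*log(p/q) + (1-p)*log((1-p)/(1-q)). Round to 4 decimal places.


Bregman divergence with negative entropy generator:
D = p*log(p/q) + (1-p)*log((1-p)/(1-q)).
p = 0.9, q = 0.2.
p*log(p/q) = 0.9*log(0.9/0.2) = 1.35367.
(1-p)*log((1-p)/(1-q)) = 0.1*log(0.1/0.8) = -0.207944.
D = 1.35367 + -0.207944 = 1.1457

1.1457


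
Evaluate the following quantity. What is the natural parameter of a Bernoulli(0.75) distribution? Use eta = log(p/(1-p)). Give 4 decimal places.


Natural parameter for Bernoulli: eta = log(p/(1-p)).
p = 0.75, 1-p = 0.25.
p/(1-p) = 3.0.
eta = log(3.0) = 1.0986

1.0986


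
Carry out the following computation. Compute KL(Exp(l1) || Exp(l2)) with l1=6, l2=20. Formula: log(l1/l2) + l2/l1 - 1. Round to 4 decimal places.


KL divergence for exponential family:
KL = log(l1/l2) + l2/l1 - 1.
log(6/20) = -1.203973.
20/6 = 3.333333.
KL = -1.203973 + 3.333333 - 1 = 1.1294

1.1294


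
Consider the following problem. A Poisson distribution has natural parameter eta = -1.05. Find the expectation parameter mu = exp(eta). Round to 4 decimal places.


Expectation parameter for Poisson exponential family:
mu = exp(eta).
eta = -1.05.
mu = exp(-1.05) = 0.3499

0.3499


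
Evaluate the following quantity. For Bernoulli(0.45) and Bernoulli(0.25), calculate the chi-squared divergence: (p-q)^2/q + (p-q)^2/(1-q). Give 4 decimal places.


Chi-squared divergence between Bernoulli distributions:
chi^2 = (p-q)^2/q + (p-q)^2/(1-q).
p = 0.45, q = 0.25, p-q = 0.2.
(p-q)^2 = 0.04.
term1 = 0.04/0.25 = 0.16.
term2 = 0.04/0.75 = 0.053333.
chi^2 = 0.16 + 0.053333 = 0.2133

0.2133


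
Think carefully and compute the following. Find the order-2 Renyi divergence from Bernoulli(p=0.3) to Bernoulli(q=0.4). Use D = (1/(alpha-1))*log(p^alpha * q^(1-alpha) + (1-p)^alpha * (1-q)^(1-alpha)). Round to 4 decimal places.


Renyi divergence of order alpha between Bernoulli distributions:
D = (1/(alpha-1))*log(p^alpha * q^(1-alpha) + (1-p)^alpha * (1-q)^(1-alpha)).
alpha = 2, p = 0.3, q = 0.4.
p^alpha * q^(1-alpha) = 0.3^2 * 0.4^-1 = 0.225.
(1-p)^alpha * (1-q)^(1-alpha) = 0.7^2 * 0.6^-1 = 0.816667.
sum = 0.225 + 0.816667 = 1.041667.
D = (1/1)*log(1.041667) = 0.0408

0.0408


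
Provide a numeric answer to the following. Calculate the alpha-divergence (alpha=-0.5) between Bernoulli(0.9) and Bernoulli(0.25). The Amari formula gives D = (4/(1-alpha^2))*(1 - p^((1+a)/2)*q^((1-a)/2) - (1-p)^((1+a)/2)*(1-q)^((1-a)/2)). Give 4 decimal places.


Amari alpha-divergence:
D = (4/(1-alpha^2))*(1 - p^((1+a)/2)*q^((1-a)/2) - (1-p)^((1+a)/2)*(1-q)^((1-a)/2)).
alpha = -0.5, p = 0.9, q = 0.25.
e1 = (1+alpha)/2 = 0.25, e2 = (1-alpha)/2 = 0.75.
t1 = p^e1 * q^e2 = 0.9^0.25 * 0.25^0.75 = 0.344362.
t2 = (1-p)^e1 * (1-q)^e2 = 0.1^0.25 * 0.75^0.75 = 0.453206.
4/(1-alpha^2) = 5.333333.
D = 5.333333*(1 - 0.344362 - 0.453206) = 1.0796

1.0796


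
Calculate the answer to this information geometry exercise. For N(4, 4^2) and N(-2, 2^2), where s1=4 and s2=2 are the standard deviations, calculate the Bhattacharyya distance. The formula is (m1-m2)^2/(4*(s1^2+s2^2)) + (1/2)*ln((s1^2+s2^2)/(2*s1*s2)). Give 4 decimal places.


Bhattacharyya distance between two Gaussians:
DB = (m1-m2)^2/(4*(s1^2+s2^2)) + (1/2)*ln((s1^2+s2^2)/(2*s1*s2)).
(m1-m2)^2 = (6)^2 = 36.
s1^2+s2^2 = 16 + 4 = 20.
term1 = 36/80 = 0.45.
term2 = 0.5*ln(20/16.0) = 0.111572.
DB = 0.45 + 0.111572 = 0.5616

0.5616


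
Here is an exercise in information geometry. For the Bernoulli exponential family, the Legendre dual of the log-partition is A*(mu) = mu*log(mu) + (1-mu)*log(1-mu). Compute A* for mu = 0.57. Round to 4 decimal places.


Legendre transform for Bernoulli:
A*(mu) = mu*log(mu) + (1-mu)*log(1-mu).
mu = 0.57, 1-mu = 0.43.
mu*log(mu) = 0.57*log(0.57) = -0.320408.
(1-mu)*log(1-mu) = 0.43*log(0.43) = -0.362907.
A* = -0.320408 + -0.362907 = -0.6833

-0.6833


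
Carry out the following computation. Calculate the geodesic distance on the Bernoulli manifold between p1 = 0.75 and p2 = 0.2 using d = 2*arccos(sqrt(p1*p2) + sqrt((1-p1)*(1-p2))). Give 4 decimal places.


Geodesic distance on Bernoulli manifold:
d(p1,p2) = 2*arccos(sqrt(p1*p2) + sqrt((1-p1)*(1-p2))).
sqrt(p1*p2) = sqrt(0.75*0.2) = 0.387298.
sqrt((1-p1)*(1-p2)) = sqrt(0.25*0.8) = 0.447214.
arg = 0.387298 + 0.447214 = 0.834512.
d = 2*arccos(0.834512) = 1.1671

1.1671


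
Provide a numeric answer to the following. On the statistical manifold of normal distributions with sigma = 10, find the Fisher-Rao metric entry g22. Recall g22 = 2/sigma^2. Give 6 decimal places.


For the 2-parameter normal family, the Fisher metric has:
  g11 = 1/sigma^2, g22 = 2/sigma^2.
sigma = 10, sigma^2 = 100.
g22 = 0.020000

0.020000


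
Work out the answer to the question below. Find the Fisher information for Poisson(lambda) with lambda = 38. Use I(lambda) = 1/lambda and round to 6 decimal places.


Fisher information for Poisson: I(lambda) = 1/lambda.
lambda = 38.
I(lambda) = 1/38 = 0.026316

0.026316


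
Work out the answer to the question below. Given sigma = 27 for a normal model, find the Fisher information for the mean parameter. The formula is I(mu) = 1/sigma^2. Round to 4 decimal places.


The Fisher information for the mean of a normal distribution is I(mu) = 1/sigma^2.
sigma = 27, so sigma^2 = 729.
I(mu) = 1/729 = 0.0014

0.0014


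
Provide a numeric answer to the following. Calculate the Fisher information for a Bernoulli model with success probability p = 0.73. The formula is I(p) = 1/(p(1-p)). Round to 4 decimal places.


For Bernoulli(p), Fisher information is I(p) = 1/(p*(1-p)).
p = 0.73, 1-p = 0.27.
p*(1-p) = 0.1971.
I(p) = 1/0.1971 = 5.0736

5.0736


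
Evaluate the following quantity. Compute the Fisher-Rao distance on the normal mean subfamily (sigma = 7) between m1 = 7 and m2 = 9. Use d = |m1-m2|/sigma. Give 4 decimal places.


On the fixed-variance normal subfamily, geodesic distance = |m1-m2|/sigma.
|7 - 9| = 2.
sigma = 7.
d = 2/7 = 0.2857

0.2857


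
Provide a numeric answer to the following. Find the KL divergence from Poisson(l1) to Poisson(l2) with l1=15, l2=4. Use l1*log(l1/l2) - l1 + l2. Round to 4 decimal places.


KL divergence for Poisson:
KL = l1*log(l1/l2) - l1 + l2.
l1 = 15, l2 = 4.
log(15/4) = 1.321756.
l1*log(l1/l2) = 15 * 1.321756 = 19.826338.
KL = 19.826338 - 15 + 4 = 8.8263

8.8263


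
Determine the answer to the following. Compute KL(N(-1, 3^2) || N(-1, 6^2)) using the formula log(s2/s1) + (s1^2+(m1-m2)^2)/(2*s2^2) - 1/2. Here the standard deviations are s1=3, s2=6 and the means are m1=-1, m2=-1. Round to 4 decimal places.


KL divergence between normal distributions:
KL = log(s2/s1) + (s1^2 + (m1-m2)^2)/(2*s2^2) - 1/2.
log(6/3) = 0.693147.
(3^2 + (-1--1)^2)/(2*6^2) = (9 + 0)/72 = 0.125.
KL = 0.693147 + 0.125 - 0.5 = 0.3181

0.3181


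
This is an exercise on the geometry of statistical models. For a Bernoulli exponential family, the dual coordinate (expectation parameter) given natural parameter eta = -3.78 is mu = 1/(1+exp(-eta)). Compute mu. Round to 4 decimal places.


Dual coordinate (expectation parameter) for Bernoulli:
mu = 1/(1+exp(-eta)).
eta = -3.78.
exp(-eta) = exp(3.78) = 43.816042.
mu = 1/(1+43.816042) = 0.0223

0.0223


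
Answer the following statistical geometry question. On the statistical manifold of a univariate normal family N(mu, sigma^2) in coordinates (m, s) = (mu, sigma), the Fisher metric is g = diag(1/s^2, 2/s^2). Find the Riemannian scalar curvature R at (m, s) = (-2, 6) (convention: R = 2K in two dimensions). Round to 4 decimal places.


The metric has the form g = (A dm^2 + B ds^2)/s^2 with A = 1, B = 2.
Substitute u = sqrt(A/B)*m: g = B*(du^2 + ds^2)/s^2, i.e. B times the
Poincare upper half-plane metric, which has constant Gaussian curvature -1.
Scaling a 2D metric by a constant c divides the Gaussian curvature by c,
so K = -1/B = -1/(2) = -0.5000 everywhere (the point (m, s) = (-2, 6) is irrelevant:
the curvature is constant).
Scalar curvature in dimension 2: R = 2K = -2/(2) = -1.0000.

-1.0000


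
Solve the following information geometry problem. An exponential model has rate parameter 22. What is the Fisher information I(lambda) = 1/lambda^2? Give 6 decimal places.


Fisher information for exponential: I(lambda) = 1/lambda^2.
lambda = 22, lambda^2 = 484.
I = 1/484 = 0.002066

0.002066


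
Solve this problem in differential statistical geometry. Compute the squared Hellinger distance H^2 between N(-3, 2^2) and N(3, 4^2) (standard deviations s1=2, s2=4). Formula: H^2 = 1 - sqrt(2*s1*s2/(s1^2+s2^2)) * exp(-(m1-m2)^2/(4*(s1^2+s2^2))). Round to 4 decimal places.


Squared Hellinger distance for Gaussians:
H^2 = 1 - sqrt(2*s1*s2/(s1^2+s2^2)) * exp(-(m1-m2)^2/(4*(s1^2+s2^2))).
s1^2 = 4, s2^2 = 16, s1^2+s2^2 = 20.
sqrt(2*2*4/(20)) = 0.894427.
(m1-m2)^2 = (-6)^2 = 36.
exp(-36/(4*20)) = exp(-0.45) = 0.637628.
H^2 = 1 - 0.894427*0.637628 = 0.4297

0.4297


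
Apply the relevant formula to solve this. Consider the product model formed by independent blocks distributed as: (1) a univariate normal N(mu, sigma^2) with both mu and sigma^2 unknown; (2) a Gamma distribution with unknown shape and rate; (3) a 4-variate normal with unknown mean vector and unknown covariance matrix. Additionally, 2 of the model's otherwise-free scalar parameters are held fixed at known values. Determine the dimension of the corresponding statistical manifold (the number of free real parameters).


The dimension of a statistical manifold equals the number of free
(independent) real parameters of the model. For a product of independent
blocks the parameter counts add.
- normal (mu, sigma^2): 2.
- Gamma (shape, rate): 2.
- 4-variate normal: 4 (mean) + 4*5/2 = 10 (symmetric covariance) = 14.
Total = 2 + 2 + 14 = 18.
2 parameter(s) fixed at known values: 18 - 2 = 16.
Dimension = 16

16


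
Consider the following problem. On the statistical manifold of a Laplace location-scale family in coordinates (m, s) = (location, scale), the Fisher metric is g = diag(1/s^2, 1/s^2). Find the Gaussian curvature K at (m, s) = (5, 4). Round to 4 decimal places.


The metric has the form g = (A dm^2 + B ds^2)/s^2 with A = 1, B = 1.
Substitute u = sqrt(A/B)*m: g = B*(du^2 + ds^2)/s^2, i.e. B times the
Poincare upper half-plane metric, which has constant Gaussian curvature -1.
Scaling a 2D metric by a constant c divides the Gaussian curvature by c,
so K = -1/B = -1/(1) = -1.0000 everywhere (the point (m, s) = (5, 4) is irrelevant:
the curvature is constant).
The requested Gaussian curvature is K = -1.0000.

-1.0000


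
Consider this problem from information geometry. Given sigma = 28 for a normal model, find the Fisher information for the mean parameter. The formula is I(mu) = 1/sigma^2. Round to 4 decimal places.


The Fisher information for the mean of a normal distribution is I(mu) = 1/sigma^2.
sigma = 28, so sigma^2 = 784.
I(mu) = 1/784 = 0.0013

0.0013


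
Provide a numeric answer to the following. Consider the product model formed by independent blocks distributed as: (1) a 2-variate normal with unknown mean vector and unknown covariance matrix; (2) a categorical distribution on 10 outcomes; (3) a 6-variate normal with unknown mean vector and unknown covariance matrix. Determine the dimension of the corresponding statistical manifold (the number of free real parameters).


The dimension of a statistical manifold equals the number of free
(independent) real parameters of the model. For a product of independent
blocks the parameter counts add.
- 2-variate normal: 2 (mean) + 2*3/2 = 3 (symmetric covariance) = 5.
- categorical on 10 outcomes (probabilities sum to 1): 10-1 = 9.
- 6-variate normal: 6 (mean) + 6*7/2 = 21 (symmetric covariance) = 27.
Total = 5 + 9 + 27 = 41.
Dimension = 41

41


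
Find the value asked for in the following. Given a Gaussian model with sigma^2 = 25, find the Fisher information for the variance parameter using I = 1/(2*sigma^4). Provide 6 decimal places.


Fisher information for variance: I(sigma^2) = 1/(2*sigma^4).
sigma^2 = 25, so sigma^4 = 625.
I = 1/(2*625) = 1/1250 = 0.000800

0.000800


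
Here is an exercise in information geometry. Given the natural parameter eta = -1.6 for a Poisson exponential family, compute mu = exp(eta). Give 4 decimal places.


Expectation parameter for Poisson exponential family:
mu = exp(eta).
eta = -1.6.
mu = exp(-1.6) = 0.2019

0.2019


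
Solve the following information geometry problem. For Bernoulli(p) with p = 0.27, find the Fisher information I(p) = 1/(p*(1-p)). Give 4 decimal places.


For Bernoulli(p), Fisher information is I(p) = 1/(p*(1-p)).
p = 0.27, 1-p = 0.73.
p*(1-p) = 0.1971.
I(p) = 1/0.1971 = 5.0736

5.0736


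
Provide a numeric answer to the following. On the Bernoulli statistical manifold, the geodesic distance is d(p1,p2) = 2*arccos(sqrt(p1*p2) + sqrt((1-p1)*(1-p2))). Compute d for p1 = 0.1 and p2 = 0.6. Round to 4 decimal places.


Geodesic distance on Bernoulli manifold:
d(p1,p2) = 2*arccos(sqrt(p1*p2) + sqrt((1-p1)*(1-p2))).
sqrt(p1*p2) = sqrt(0.1*0.6) = 0.244949.
sqrt((1-p1)*(1-p2)) = sqrt(0.9*0.4) = 0.6.
arg = 0.244949 + 0.6 = 0.844949.
d = 2*arccos(0.844949) = 1.1287

1.1287


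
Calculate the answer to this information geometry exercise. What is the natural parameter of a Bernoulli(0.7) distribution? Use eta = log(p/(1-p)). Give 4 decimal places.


Natural parameter for Bernoulli: eta = log(p/(1-p)).
p = 0.7, 1-p = 0.3.
p/(1-p) = 2.333333.
eta = log(2.333333) = 0.8473

0.8473


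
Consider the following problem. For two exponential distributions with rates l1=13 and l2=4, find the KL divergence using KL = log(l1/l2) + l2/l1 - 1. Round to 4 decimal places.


KL divergence for exponential family:
KL = log(l1/l2) + l2/l1 - 1.
log(13/4) = 1.178655.
4/13 = 0.307692.
KL = 1.178655 + 0.307692 - 1 = 0.4863

0.4863


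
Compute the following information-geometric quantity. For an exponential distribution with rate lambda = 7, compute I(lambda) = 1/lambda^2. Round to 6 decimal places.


Fisher information for exponential: I(lambda) = 1/lambda^2.
lambda = 7, lambda^2 = 49.
I = 1/49 = 0.020408

0.020408


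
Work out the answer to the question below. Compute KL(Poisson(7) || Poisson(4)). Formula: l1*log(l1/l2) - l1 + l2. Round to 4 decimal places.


KL divergence for Poisson:
KL = l1*log(l1/l2) - l1 + l2.
l1 = 7, l2 = 4.
log(7/4) = 0.559616.
l1*log(l1/l2) = 7 * 0.559616 = 3.917311.
KL = 3.917311 - 7 + 4 = 0.9173

0.9173


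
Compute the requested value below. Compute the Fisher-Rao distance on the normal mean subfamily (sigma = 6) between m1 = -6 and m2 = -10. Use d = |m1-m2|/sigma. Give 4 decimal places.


On the fixed-variance normal subfamily, geodesic distance = |m1-m2|/sigma.
|-6 - -10| = 4.
sigma = 6.
d = 4/6 = 0.6667

0.6667


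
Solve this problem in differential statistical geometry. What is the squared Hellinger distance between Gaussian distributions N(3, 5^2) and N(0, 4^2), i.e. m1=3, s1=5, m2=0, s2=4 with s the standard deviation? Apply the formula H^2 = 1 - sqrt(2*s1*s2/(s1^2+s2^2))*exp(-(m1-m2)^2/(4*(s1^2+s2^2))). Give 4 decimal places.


Squared Hellinger distance for Gaussians:
H^2 = 1 - sqrt(2*s1*s2/(s1^2+s2^2)) * exp(-(m1-m2)^2/(4*(s1^2+s2^2))).
s1^2 = 25, s2^2 = 16, s1^2+s2^2 = 41.
sqrt(2*5*4/(41)) = 0.98773.
(m1-m2)^2 = (3)^2 = 9.
exp(-9/(4*41)) = exp(-0.054878) = 0.946601.
H^2 = 1 - 0.98773*0.946601 = 0.0650

0.0650


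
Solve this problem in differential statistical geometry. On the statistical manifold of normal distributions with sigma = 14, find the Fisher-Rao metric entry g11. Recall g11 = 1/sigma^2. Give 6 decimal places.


For the 2-parameter normal family, the Fisher metric has:
  g11 = 1/sigma^2, g22 = 2/sigma^2.
sigma = 14, sigma^2 = 196.
g11 = 0.005102

0.005102


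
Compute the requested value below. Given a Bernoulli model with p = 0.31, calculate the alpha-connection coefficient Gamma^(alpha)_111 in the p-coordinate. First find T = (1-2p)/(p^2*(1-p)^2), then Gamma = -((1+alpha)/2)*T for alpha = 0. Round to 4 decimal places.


Skewness (Amari-Chentsov) tensor: T = (1-2p)/(p^2*(1-p)^2).
p = 0.31, 1-2p = 0.38, p^2 = 0.0961, (1-p)^2 = 0.4761.
T = 0.38/(0.0961 * 0.4761) = 8.305428.
In the p-coordinate, Gamma^(alpha) = Gamma^(0) - (alpha/2)*T with Gamma^(0) = (1/2)*g'(p) = -T/2,
so Gamma^(alpha) = -((1+alpha)/2)*T.
alpha = 0, -(1+alpha)/2 = -0.5.
Gamma = -0.5 * 8.305428 = -4.1527

-4.1527


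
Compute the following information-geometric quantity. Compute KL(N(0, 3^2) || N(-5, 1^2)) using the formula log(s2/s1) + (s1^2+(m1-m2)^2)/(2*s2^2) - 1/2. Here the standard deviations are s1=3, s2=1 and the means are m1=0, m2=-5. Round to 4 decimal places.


KL divergence between normal distributions:
KL = log(s2/s1) + (s1^2 + (m1-m2)^2)/(2*s2^2) - 1/2.
log(1/3) = -1.098612.
(3^2 + (0--5)^2)/(2*1^2) = (9 + 25)/2 = 17.0.
KL = -1.098612 + 17.0 - 0.5 = 15.4014

15.4014


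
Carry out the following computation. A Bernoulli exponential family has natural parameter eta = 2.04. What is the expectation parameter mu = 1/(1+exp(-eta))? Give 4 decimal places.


Dual coordinate (expectation parameter) for Bernoulli:
mu = 1/(1+exp(-eta)).
eta = 2.04.
exp(-eta) = exp(-2.04) = 0.130029.
mu = 1/(1+0.130029) = 0.8849

0.8849


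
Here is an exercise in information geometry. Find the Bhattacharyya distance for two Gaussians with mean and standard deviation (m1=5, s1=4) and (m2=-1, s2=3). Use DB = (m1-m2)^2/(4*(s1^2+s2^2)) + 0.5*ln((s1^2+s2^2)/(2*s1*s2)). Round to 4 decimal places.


Bhattacharyya distance between two Gaussians:
DB = (m1-m2)^2/(4*(s1^2+s2^2)) + (1/2)*ln((s1^2+s2^2)/(2*s1*s2)).
(m1-m2)^2 = (6)^2 = 36.
s1^2+s2^2 = 16 + 9 = 25.
term1 = 36/100 = 0.36.
term2 = 0.5*ln(25/24.0) = 0.020411.
DB = 0.36 + 0.020411 = 0.3804

0.3804


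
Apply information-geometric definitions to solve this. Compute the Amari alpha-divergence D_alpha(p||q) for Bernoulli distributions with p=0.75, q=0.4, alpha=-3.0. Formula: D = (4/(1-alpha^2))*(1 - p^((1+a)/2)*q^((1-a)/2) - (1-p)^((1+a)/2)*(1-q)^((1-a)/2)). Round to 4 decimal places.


Amari alpha-divergence:
D = (4/(1-alpha^2))*(1 - p^((1+a)/2)*q^((1-a)/2) - (1-p)^((1+a)/2)*(1-q)^((1-a)/2)).
alpha = -3.0, p = 0.75, q = 0.4.
e1 = (1+alpha)/2 = -1.0, e2 = (1-alpha)/2 = 2.0.
t1 = p^e1 * q^e2 = 0.75^-1.0 * 0.4^2.0 = 0.213333.
t2 = (1-p)^e1 * (1-q)^e2 = 0.25^-1.0 * 0.6^2.0 = 1.44.
4/(1-alpha^2) = -0.5.
D = -0.5*(1 - 0.213333 - 1.44) = 0.3267

0.3267


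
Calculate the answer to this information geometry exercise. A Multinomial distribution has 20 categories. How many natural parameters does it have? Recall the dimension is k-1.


Exponential family dimension calculation:
For Multinomial with k=20 categories, dim = k-1 = 19.

19


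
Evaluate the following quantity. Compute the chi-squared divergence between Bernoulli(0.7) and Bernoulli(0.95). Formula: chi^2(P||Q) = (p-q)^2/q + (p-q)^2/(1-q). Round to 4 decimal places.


Chi-squared divergence between Bernoulli distributions:
chi^2 = (p-q)^2/q + (p-q)^2/(1-q).
p = 0.7, q = 0.95, p-q = -0.25.
(p-q)^2 = 0.0625.
term1 = 0.0625/0.95 = 0.065789.
term2 = 0.0625/0.05 = 1.25.
chi^2 = 0.065789 + 1.25 = 1.3158

1.3158


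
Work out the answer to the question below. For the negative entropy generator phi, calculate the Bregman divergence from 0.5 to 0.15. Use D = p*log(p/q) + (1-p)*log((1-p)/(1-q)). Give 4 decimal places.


Bregman divergence with negative entropy generator:
D = p*log(p/q) + (1-p)*log((1-p)/(1-q)).
p = 0.5, q = 0.15.
p*log(p/q) = 0.5*log(0.5/0.15) = 0.601986.
(1-p)*log((1-p)/(1-q)) = 0.5*log(0.5/0.85) = -0.265314.
D = 0.601986 + -0.265314 = 0.3367

0.3367


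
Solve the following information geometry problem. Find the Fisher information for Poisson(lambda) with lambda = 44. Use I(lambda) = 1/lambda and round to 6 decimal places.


Fisher information for Poisson: I(lambda) = 1/lambda.
lambda = 44.
I(lambda) = 1/44 = 0.022727

0.022727


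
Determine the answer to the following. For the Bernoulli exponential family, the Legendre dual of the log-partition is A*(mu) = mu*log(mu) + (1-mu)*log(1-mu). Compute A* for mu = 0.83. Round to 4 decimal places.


Legendre transform for Bernoulli:
A*(mu) = mu*log(mu) + (1-mu)*log(1-mu).
mu = 0.83, 1-mu = 0.17.
mu*log(mu) = 0.83*log(0.83) = -0.154654.
(1-mu)*log(1-mu) = 0.17*log(0.17) = -0.301233.
A* = -0.154654 + -0.301233 = -0.4559

-0.4559


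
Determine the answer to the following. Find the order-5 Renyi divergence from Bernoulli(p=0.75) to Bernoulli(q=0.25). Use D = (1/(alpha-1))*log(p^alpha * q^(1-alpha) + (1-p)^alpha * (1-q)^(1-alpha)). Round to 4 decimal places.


Renyi divergence of order alpha between Bernoulli distributions:
D = (1/(alpha-1))*log(p^alpha * q^(1-alpha) + (1-p)^alpha * (1-q)^(1-alpha)).
alpha = 5, p = 0.75, q = 0.25.
p^alpha * q^(1-alpha) = 0.75^5 * 0.25^-4 = 60.75.
(1-p)^alpha * (1-q)^(1-alpha) = 0.25^5 * 0.75^-4 = 0.003086.
sum = 60.75 + 0.003086 = 60.753086.
D = (1/4)*log(60.753086) = 1.0267

1.0267


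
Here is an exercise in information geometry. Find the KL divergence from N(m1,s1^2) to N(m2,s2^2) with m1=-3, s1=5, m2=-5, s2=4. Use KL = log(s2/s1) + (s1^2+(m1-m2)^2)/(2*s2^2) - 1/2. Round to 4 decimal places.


KL divergence between normal distributions:
KL = log(s2/s1) + (s1^2 + (m1-m2)^2)/(2*s2^2) - 1/2.
log(4/5) = -0.223144.
(5^2 + (-3--5)^2)/(2*4^2) = (25 + 4)/32 = 0.90625.
KL = -0.223144 + 0.90625 - 0.5 = 0.1831

0.1831


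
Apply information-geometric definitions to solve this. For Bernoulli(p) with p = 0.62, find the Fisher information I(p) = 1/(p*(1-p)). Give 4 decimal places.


For Bernoulli(p), Fisher information is I(p) = 1/(p*(1-p)).
p = 0.62, 1-p = 0.38.
p*(1-p) = 0.2356.
I(p) = 1/0.2356 = 4.2445

4.2445


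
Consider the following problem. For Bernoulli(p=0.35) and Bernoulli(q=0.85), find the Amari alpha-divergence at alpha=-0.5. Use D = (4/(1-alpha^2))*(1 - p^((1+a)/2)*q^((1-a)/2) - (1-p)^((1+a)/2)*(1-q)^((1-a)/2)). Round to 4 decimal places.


Amari alpha-divergence:
D = (4/(1-alpha^2))*(1 - p^((1+a)/2)*q^((1-a)/2) - (1-p)^((1+a)/2)*(1-q)^((1-a)/2)).
alpha = -0.5, p = 0.35, q = 0.85.
e1 = (1+alpha)/2 = 0.25, e2 = (1-alpha)/2 = 0.75.
t1 = p^e1 * q^e2 = 0.35^0.25 * 0.85^0.75 = 0.680897.
t2 = (1-p)^e1 * (1-q)^e2 = 0.65^0.25 * 0.15^0.75 = 0.21642.
4/(1-alpha^2) = 5.333333.
D = 5.333333*(1 - 0.680897 - 0.21642) = 0.5476

0.5476


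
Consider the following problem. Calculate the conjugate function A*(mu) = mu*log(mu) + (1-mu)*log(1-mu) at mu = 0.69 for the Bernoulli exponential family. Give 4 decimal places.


Legendre transform for Bernoulli:
A*(mu) = mu*log(mu) + (1-mu)*log(1-mu).
mu = 0.69, 1-mu = 0.31.
mu*log(mu) = 0.69*log(0.69) = -0.256034.
(1-mu)*log(1-mu) = 0.31*log(0.31) = -0.363067.
A* = -0.256034 + -0.363067 = -0.6191

-0.6191


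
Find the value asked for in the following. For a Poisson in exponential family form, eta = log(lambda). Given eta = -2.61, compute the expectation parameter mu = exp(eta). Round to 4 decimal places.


Expectation parameter for Poisson exponential family:
mu = exp(eta).
eta = -2.61.
mu = exp(-2.61) = 0.0735

0.0735


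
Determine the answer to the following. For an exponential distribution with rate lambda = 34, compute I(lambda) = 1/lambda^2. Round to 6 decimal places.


Fisher information for exponential: I(lambda) = 1/lambda^2.
lambda = 34, lambda^2 = 1156.
I = 1/1156 = 0.000865

0.000865


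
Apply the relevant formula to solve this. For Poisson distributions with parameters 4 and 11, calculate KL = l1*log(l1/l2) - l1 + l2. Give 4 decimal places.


KL divergence for Poisson:
KL = l1*log(l1/l2) - l1 + l2.
l1 = 4, l2 = 11.
log(4/11) = -1.011601.
l1*log(l1/l2) = 4 * -1.011601 = -4.046404.
KL = -4.046404 - 4 + 11 = 2.9536

2.9536


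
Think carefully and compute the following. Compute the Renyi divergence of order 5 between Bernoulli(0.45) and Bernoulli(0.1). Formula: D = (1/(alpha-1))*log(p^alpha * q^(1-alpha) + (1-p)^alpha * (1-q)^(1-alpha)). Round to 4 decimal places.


Renyi divergence of order alpha between Bernoulli distributions:
D = (1/(alpha-1))*log(p^alpha * q^(1-alpha) + (1-p)^alpha * (1-q)^(1-alpha)).
alpha = 5, p = 0.45, q = 0.1.
p^alpha * q^(1-alpha) = 0.45^5 * 0.1^-4 = 184.528125.
(1-p)^alpha * (1-q)^(1-alpha) = 0.55^5 * 0.9^-4 = 0.076708.
sum = 184.528125 + 0.076708 = 184.604833.
D = (1/4)*log(184.604833) = 1.3046

1.3046


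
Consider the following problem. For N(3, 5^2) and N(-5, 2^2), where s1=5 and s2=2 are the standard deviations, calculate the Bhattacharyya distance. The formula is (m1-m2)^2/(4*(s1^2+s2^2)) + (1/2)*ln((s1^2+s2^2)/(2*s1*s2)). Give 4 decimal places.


Bhattacharyya distance between two Gaussians:
DB = (m1-m2)^2/(4*(s1^2+s2^2)) + (1/2)*ln((s1^2+s2^2)/(2*s1*s2)).
(m1-m2)^2 = (8)^2 = 64.
s1^2+s2^2 = 25 + 4 = 29.
term1 = 64/116 = 0.551724.
term2 = 0.5*ln(29/20.0) = 0.185782.
DB = 0.551724 + 0.185782 = 0.7375

0.7375
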